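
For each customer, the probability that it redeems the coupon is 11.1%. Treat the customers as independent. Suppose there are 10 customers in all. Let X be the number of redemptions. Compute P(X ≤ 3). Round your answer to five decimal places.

0.98164

X ~ Binomial(10, 0.111); P(X ≤ 3) = Σ C(10,k) p^k (1−p)^(10−k) over k:
  k=0: C(10,0)·0.111^0·0.889^10 = 0.3083313
  k=1: C(10,1)·0.111^1·0.889^9 = 0.3849806
  k=2: C(10,2)·0.111^2·0.889^8 = 0.2163080
  k=3: C(10,3)·0.111^3·0.889^7 = 0.0720216
Total = 0.9816414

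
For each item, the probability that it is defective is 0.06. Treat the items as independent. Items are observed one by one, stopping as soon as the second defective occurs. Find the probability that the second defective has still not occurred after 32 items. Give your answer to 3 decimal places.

Needing more than 32 items ⇔ fewer than 2 successes in the first 32. With X ~ Binomial(32, 0.06), P(Y > 32) = P(X ≤ 1).
  k=0: C(32,0)·0.06^0·0.94^32 = 0.13807
  k=1: C(32,1)·0.06^1·0.94^31 = 0.28201
P(X ≤ 1) = 0.42008

0.420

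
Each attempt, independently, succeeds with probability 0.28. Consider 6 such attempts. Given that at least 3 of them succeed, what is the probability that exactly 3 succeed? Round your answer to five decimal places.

0.74628

X ~ Binomial(6, 0.28). Want P(X=3 | X≥3) = P(X=3) / P(X≥3).
P(X=3) = C(6,3)·0.28^3·0.72^3 = 0.1638708
P(X≥3) = 1 − 0.1393141 − 0.3250662 − 0.3160365 = 0.2195832
Ratio = 0.1638708 / 0.2195832 = 0.7462811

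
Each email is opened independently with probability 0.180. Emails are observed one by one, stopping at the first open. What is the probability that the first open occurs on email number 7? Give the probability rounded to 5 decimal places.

Geometric (trials to first success), p = 0.18.
P(Y = 7) = (1−p)^6 · p = 0.30401 · 0.18 = 0.0547212

0.05472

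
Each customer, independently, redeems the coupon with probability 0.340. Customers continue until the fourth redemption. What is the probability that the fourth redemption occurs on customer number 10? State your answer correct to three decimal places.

0.093

Y = trial on which the fourth success occurs; negative binomial, r=4, p=0.34.
P(Y=10) = C(9,3) · p^4 · (1−p)^6
= 84 · 0.013363 · 0.082654 = 0.09278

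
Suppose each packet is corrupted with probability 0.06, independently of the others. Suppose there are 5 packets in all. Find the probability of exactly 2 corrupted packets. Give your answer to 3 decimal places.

X ~ Binomial(n=5, p=0.06).
P(X=2) = C(5,2) · p^2 · (1−p)^3
= 10 · 0.0036 · 0.83058 = 0.02990

0.030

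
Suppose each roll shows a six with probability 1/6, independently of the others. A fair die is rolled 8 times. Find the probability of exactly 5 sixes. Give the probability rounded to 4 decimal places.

0.0042

X ~ Binomial(n=8, p=0.166667).
P(X=5) = C(8,5) · p^5 · (1−p)^3
= 56 · 0.0001286 · 0.5787 = 0.004168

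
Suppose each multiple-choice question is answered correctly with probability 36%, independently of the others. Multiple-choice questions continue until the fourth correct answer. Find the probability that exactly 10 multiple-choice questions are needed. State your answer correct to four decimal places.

Y = trial on which the fourth success occurs; negative binomial, r=4, p=0.36.
P(Y=10) = C(9,3) · p^4 · (1−p)^6
= 84 · 0.016796 · 0.068719 = 0.096955

0.0970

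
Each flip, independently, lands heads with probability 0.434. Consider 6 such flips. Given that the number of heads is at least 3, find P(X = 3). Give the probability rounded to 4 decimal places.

X ~ Binomial(6, 0.434). Want P(X=3 | X≥3) = P(X=3) / P(X≥3).
P(X=3) = C(6,3)·0.434^3·0.566^3 = 0.296448
P(X≥3) = 1 − 0.032877 − 0.151260 − 0.289959 = 0.525904
Ratio = 0.296448 / 0.525904 = 0.563692

0.5637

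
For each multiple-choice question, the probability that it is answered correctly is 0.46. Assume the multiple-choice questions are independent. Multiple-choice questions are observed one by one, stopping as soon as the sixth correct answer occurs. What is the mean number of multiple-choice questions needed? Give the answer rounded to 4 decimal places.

13.0435

Y = total multiple-choice questions until the sixth success; negative binomial with r=6, p=0.46.
E[Y] = r / p = 6 / 0.46 = 13.043478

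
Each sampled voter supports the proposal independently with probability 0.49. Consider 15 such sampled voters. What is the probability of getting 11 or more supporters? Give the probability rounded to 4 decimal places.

X ~ Binomial(15, 0.49); P(X ≥ 11) = Σ C(15,k) p^k (1−p)^(15−k) over k:
  k=11: C(15,11)·0.49^11·0.51^4 = 0.036105
  k=12: C(15,12)·0.49^12·0.51^3 = 0.011563
  k=13: C(15,13)·0.49^13·0.51^2 = 0.002564
  k=14: C(15,14)·0.49^14·0.51^1 = 0.000352
  k=15: C(15,15)·0.49^15·0.51^0 = 0.000023
Total = 0.050607

0.0506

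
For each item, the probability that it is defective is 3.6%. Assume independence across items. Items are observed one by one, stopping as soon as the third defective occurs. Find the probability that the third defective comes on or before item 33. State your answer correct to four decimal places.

Finishing within 33 items ⇔ at least 3 successes in the first 33. With X ~ Binomial(33, 0.036), P(Y ≤ 33) = 1 − P(X ≤ 2).
  k=0: C(33,0)·0.036^0·0.964^33 = 0.298224
  k=1: C(33,1)·0.036^1·0.964^32 = 0.367520
  k=2: C(33,2)·0.036^2·0.964^31 = 0.219597
1 − 0.885341 = 0.114659

0.1147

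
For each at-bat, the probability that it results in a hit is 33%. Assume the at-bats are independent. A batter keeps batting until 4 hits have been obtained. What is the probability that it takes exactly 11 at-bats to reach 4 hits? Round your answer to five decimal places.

Y = trial on which the fourth success occurs; negative binomial, r=4, p=0.33.
P(Y=11) = C(10,3) · p^4 · (1−p)^7
= 120 · 0.011859 · 0.060607 = 0.0862503

0.08625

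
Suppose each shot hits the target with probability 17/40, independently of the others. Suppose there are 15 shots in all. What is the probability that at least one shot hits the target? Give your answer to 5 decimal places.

P(at least one) = 1 − P(none) = 1 − (1 − 0.425)^15
= 1 − 0.0002483 = 0.9997517

0.99975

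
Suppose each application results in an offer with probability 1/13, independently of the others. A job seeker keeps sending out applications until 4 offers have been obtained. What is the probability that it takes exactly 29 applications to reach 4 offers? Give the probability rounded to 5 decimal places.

Y = trial on which the fourth success occurs; negative binomial, r=4, p=0.076923.
P(Y=29) = C(28,3) · p^4 · (1−p)^25
= 3276 · 3.5013e-05 · 0.13519 = 0.0155066

0.01551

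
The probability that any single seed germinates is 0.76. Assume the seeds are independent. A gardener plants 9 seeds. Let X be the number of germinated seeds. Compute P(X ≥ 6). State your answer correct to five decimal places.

X ~ Binomial(9, 0.76); P(X ≥ 6) = Σ C(9,k) p^k (1−p)^(9−k) over k:
  k=6: C(9,6)·0.76^6·0.24^3 = 0.2237662
  k=7: C(9,7)·0.76^7·0.24^2 = 0.3036828
  k=8: C(9,8)·0.76^8·0.24^1 = 0.2404155
  k=9: C(9,9)·0.76^9·0.24^0 = 0.0845906
Total = 0.8524552

0.85246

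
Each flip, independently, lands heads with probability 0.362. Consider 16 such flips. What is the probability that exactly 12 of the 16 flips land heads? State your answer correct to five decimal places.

X ~ Binomial(n=16, p=0.362).
P(X=12) = C(16,12) · p^12 · (1−p)^4
= 1820 · 5.0641e-06 · 0.16568 = 0.0015271

0.00153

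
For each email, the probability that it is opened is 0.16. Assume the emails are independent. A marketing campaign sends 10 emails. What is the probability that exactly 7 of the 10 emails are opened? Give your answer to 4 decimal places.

0.0002

X ~ Binomial(n=10, p=0.16).
P(X=7) = C(10,7) · p^7 · (1−p)^3
= 120 · 2.6844e-06 · 0.5927 = 0.000191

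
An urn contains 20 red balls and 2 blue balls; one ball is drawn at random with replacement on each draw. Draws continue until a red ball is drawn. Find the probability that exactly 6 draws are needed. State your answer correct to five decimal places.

Geometric (trials to first success), p = 0.909091.
P(Y = 6) = (1−p)^5 · p = 6.2092e-06 · 0.909091 = 0.0000056

0.00001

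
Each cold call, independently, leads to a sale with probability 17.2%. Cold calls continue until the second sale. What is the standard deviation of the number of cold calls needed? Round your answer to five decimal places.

Y = total cold calls until the second success; negative binomial with r=2, p=0.172.
SD(Y) = √[r(1−p)/p²] = √(55.9762034) = 7.4817246

7.48172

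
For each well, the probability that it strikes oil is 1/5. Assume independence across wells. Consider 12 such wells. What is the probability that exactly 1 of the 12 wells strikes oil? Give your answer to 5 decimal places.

0.20616

X ~ Binomial(n=12, p=0.20).
P(X=1) = C(12,1) · p^1 · (1−p)^11
= 12 · 0.2 · 0.085899 = 0.2061584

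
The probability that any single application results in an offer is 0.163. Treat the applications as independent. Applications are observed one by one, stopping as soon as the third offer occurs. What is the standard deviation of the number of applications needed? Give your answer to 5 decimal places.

9.72156

Y = total applications until the third success; negative binomial with r=3, p=0.163.
SD(Y) = √[r(1−p)/p²] = √(94.5086379) = 9.7215553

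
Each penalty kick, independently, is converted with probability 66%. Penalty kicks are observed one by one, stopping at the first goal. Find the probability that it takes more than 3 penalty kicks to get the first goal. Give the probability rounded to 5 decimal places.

Y = number of penalty kicks to the first success; geometric, p = 0.66.
P(Y > 3) = P(first 3 all fail) = (1−p)^3 = 0.0393040

0.03930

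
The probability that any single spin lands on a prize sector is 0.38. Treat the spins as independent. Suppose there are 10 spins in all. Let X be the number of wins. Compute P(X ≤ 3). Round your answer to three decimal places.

0.434

X ~ Binomial(10, 0.38); P(X ≤ 3) = Σ C(10,k) p^k (1−p)^(10−k) over k:
  k=0: C(10,0)·0.38^0·0.62^10 = 0.00839
  k=1: C(10,1)·0.38^1·0.62^9 = 0.05144
  k=2: C(10,2)·0.38^2·0.62^8 = 0.14188
  k=3: C(10,3)·0.38^3·0.62^7 = 0.23189
Total = 0.43360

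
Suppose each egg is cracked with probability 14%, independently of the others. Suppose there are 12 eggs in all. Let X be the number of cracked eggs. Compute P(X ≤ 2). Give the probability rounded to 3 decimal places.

X ~ Binomial(12, 0.14); P(X ≤ 2) = Σ C(12,k) p^k (1−p)^(12−k) over k:
  k=0: C(12,0)·0.14^0·0.86^12 = 0.16367
  k=1: C(12,1)·0.14^1·0.86^11 = 0.31974
  k=2: C(12,2)·0.14^2·0.86^10 = 0.28628
Total = 0.76969

0.770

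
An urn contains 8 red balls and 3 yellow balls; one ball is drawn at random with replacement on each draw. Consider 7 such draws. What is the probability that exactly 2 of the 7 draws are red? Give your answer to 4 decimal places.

0.0168

X ~ Binomial(n=7, p=0.727273).
P(X=2) = C(7,2) · p^2 · (1−p)^5
= 21 · 0.52893 · 0.0015088 = 0.016759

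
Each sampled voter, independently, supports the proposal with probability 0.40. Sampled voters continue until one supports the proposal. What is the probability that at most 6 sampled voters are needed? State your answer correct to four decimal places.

0.9533

Y = number of sampled voters to the first success; geometric, p = 0.40.
P(Y ≤ 6) = 1 − (1−p)^6 = 1 − 0.046656 = 0.953344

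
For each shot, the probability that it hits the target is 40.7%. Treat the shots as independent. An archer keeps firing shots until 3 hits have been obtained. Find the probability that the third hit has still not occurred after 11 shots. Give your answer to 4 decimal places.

0.1099

Needing more than 11 shots ⇔ fewer than 3 successes in the first 11. With X ~ Binomial(11, 0.407), P(Y > 11) = P(X ≤ 2).
  k=0: C(11,0)·0.407^0·0.593^11 = 0.003189
  k=1: C(11,1)·0.407^1·0.593^10 = 0.024073
  k=2: C(11,2)·0.407^2·0.593^9 = 0.082612
P(X ≤ 2) = 0.109874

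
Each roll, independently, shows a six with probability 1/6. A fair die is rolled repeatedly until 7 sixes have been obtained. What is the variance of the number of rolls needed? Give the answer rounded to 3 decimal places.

Y = total rolls until the seventh success; negative binomial with r=7, p=0.166667.
Var(Y) = r(1−p)/p² = 7·0.833333 / 0.166667² = 210.00000

210.000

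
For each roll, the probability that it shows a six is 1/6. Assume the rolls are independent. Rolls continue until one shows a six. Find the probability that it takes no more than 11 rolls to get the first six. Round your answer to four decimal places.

0.8654

Y = number of rolls to the first success; geometric, p = 0.166667.
P(Y ≤ 11) = 1 − (1−p)^11 = 1 − 0.134588 = 0.865412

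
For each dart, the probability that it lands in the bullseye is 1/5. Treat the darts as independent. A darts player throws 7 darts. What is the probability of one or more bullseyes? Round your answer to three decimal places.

0.790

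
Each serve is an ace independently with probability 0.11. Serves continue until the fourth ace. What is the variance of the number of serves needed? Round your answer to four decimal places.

Y = total serves until the fourth success; negative binomial with r=4, p=0.11.
Var(Y) = r(1−p)/p² = 4·0.89 / 0.11² = 294.214876

294.2149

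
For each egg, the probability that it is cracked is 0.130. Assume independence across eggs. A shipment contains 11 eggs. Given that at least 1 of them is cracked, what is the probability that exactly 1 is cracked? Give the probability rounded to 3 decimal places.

0.453

X ~ Binomial(11, 0.13). Want P(X=1 | X≥1) = P(X=1) / P(X≥1).
P(X=1) = C(11,1)·0.13^1·0.87^10 = 0.35525
P(X≥1) = 1 − 0.21613 = 0.78387
Ratio = 0.35525 / 0.78387 = 0.45319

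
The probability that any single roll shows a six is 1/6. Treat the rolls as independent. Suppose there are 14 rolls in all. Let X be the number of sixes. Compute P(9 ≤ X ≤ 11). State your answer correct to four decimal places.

X ~ Binomial(14, 0.166667); P(9 ≤ X ≤ 11) = Σ C(14,k) p^k (1−p)^(14−k) over k:
  k=9: C(14,9)·0.166667^9·0.833333^5 = 0.000080
  k=10: C(14,10)·0.166667^10·0.833333^4 = 0.000008
  k=11: C(14,11)·0.166667^11·0.833333^3 = 0.000001
Total = 0.000088

0.0001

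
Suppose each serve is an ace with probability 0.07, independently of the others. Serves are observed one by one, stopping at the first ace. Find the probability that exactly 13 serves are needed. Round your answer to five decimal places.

0.02930

Geometric (trials to first success), p = 0.07.
P(Y = 13) = (1−p)^12 · p = 0.4186 · 0.07 = 0.0293017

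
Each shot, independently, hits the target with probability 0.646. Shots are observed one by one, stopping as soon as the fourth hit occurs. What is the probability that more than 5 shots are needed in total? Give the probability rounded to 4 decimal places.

Needing more than 5 shots ⇔ fewer than 4 successes in the first 5. With X ~ Binomial(5, 0.646), P(Y > 5) = P(X ≤ 3).
  k=0: C(5,0)·0.646^0·0.354^5 = 0.005559
  k=1: C(5,1)·0.646^1·0.354^4 = 0.050724
  k=2: C(5,2)·0.646^2·0.354^3 = 0.185129
  k=3: C(5,3)·0.646^3·0.354^2 = 0.337835
P(X ≤ 3) = 0.579247

0.5792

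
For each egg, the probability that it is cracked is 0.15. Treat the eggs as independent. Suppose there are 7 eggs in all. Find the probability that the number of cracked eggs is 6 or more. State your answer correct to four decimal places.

0.0001

X ~ Binomial(7, 0.15); P(X ≥ 6) = Σ C(7,k) p^k (1−p)^(7−k) over k:
  k=6: C(7,6)·0.15^6·0.85^1 = 0.000068
  k=7: C(7,7)·0.15^7·0.85^0 = 0.000002
Total = 0.000069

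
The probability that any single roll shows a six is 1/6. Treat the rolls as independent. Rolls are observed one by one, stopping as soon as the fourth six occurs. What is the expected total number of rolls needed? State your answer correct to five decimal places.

Y = total rolls until the fourth success; negative binomial with r=4, p=0.166667.
E[Y] = r / p = 4 / 0.166667 = 24.0000000

24.00000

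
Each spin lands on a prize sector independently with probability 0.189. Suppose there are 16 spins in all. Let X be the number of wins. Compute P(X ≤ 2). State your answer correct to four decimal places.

0.3938

X ~ Binomial(16, 0.189); P(X ≤ 2) = Σ C(16,k) p^k (1−p)^(16−k) over k:
  k=0: C(16,0)·0.189^0·0.811^16 = 0.035021
  k=1: C(16,1)·0.189^1·0.811^15 = 0.130585
  k=2: C(16,2)·0.189^2·0.811^14 = 0.228243
Total = 0.393849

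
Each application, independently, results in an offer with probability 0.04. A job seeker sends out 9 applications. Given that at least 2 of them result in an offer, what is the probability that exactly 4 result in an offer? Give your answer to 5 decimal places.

0.00551

X ~ Binomial(9, 0.04). Want P(X=4 | X≥2) = P(X=4) / P(X≥2).
P(X=4) = C(9,4)·0.04^4·0.96^5 = 0.0002630
P(X≥2) = 1 − 0.6925340 − 0.2597002 = 0.0477658
Ratio = 0.0002630 / 0.0477658 = 0.0055062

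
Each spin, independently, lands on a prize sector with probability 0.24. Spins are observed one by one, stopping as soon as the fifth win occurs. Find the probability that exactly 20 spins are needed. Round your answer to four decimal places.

Y = trial on which the fifth success occurs; negative binomial, r=5, p=0.24.
P(Y=20) = C(19,4) · p^5 · (1−p)^15
= 3876 · 0.00079626 · 0.016301 = 0.050309

0.0503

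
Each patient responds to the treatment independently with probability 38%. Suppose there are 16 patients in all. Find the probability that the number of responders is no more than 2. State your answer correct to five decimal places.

0.02664

X ~ Binomial(16, 0.38); P(X ≤ 2) = Σ C(16,k) p^k (1−p)^(16−k) over k:
  k=0: C(16,0)·0.38^0·0.62^16 = 0.0004767
  k=1: C(16,1)·0.38^1·0.62^15 = 0.0046750
  k=2: C(16,2)·0.38^2·0.62^14 = 0.0214898
Total = 0.0266415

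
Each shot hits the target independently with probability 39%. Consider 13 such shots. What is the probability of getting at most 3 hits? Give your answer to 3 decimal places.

0.188

X ~ Binomial(13, 0.39); P(X ≤ 3) = Σ C(13,k) p^k (1−p)^(13−k) over k:
  k=0: C(13,0)·0.39^0·0.61^13 = 0.00162
  k=1: C(13,1)·0.39^1·0.61^12 = 0.01346
  k=2: C(13,2)·0.39^2·0.61^11 = 0.05162
  k=3: C(13,3)·0.39^3·0.61^10 = 0.12102
Total = 0.18772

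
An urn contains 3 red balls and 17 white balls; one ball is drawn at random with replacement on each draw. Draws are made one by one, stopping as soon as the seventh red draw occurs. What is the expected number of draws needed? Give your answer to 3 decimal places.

Y = total draws until the seventh success; negative binomial with r=7, p=0.15.
E[Y] = r / p = 7 / 0.15 = 46.66667

46.667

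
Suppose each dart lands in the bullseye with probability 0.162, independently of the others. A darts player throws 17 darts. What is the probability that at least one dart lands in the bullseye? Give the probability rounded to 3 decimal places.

0.950

P(at least one) = 1 − P(none) = 1 − (1 − 0.162)^17
= 1 − 0.04956 = 0.95044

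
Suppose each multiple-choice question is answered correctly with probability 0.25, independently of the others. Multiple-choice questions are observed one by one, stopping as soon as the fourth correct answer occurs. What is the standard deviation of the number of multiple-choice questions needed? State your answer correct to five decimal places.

Y = total multiple-choice questions until the fourth success; negative binomial with r=4, p=0.25.
SD(Y) = √[r(1−p)/p²] = √(48.0000000) = 6.9282032

6.92820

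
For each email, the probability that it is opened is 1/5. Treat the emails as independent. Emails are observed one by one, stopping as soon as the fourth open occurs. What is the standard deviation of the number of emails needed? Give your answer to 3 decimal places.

8.944

Y = total emails until the fourth success; negative binomial with r=4, p=0.20.
SD(Y) = √[r(1−p)/p²] = √(80.00000) = 8.94427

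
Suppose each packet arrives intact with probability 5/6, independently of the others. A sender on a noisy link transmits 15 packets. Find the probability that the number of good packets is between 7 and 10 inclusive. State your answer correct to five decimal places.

X ~ Binomial(15, 0.833333); P(7 ≤ X ≤ 10) = Σ C(15,k) p^k (1−p)^(15−k) over k:
  k=7: C(15,7)·0.833333^7·0.166667^8 = 0.0010692
  k=8: C(15,8)·0.833333^8·0.166667^7 = 0.0053461
  k=9: C(15,9)·0.833333^9·0.166667^6 = 0.0207905
  k=10: C(15,10)·0.833333^10·0.166667^5 = 0.0623716
Total = 0.0895774

0.08958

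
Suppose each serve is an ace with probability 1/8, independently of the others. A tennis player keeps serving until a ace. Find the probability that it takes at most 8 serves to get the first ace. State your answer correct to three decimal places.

0.656

Y = number of serves to the first success; geometric, p = 0.125.
P(Y ≤ 8) = 1 − (1−p)^8 = 1 − 0.34361 = 0.65639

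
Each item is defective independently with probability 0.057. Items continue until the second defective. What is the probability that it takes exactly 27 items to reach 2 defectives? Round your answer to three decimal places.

0.019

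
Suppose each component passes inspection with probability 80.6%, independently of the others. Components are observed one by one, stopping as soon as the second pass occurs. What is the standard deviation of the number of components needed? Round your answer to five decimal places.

0.77282

Y = total components until the second success; negative binomial with r=2, p=0.806.
SD(Y) = √[r(1−p)/p²] = √(0.5972575) = 0.7728244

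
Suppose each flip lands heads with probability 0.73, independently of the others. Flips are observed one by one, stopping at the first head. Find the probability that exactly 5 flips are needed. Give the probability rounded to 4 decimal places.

Geometric (trials to first success), p = 0.73.
P(Y = 5) = (1−p)^4 · p = 0.0053144 · 0.73 = 0.003880

0.0039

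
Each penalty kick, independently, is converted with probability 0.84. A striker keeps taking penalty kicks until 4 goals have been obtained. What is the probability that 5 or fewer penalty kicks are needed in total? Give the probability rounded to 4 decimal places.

0.8165

Finishing within 5 penalty kicks ⇔ at least 4 successes in the first 5. With X ~ Binomial(5, 0.84), P(Y ≤ 5) = 1 − P(X ≤ 3).
  k=0: C(5,0)·0.84^0·0.16^5 = 0.000105
  k=1: C(5,1)·0.84^1·0.16^4 = 0.002753
  k=2: C(5,2)·0.84^2·0.16^3 = 0.028901
  k=3: C(5,3)·0.84^3·0.16^2 = 0.151732
1 − 0.183491 = 0.816509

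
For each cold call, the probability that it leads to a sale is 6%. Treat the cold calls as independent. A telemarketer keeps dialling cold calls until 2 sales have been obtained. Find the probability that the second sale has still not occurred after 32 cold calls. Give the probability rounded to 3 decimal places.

0.420

Needing more than 32 cold calls ⇔ fewer than 2 successes in the first 32. With X ~ Binomial(32, 0.06), P(Y > 32) = P(X ≤ 1).
  k=0: C(32,0)·0.06^0·0.94^32 = 0.13807
  k=1: C(32,1)·0.06^1·0.94^31 = 0.28201
P(X ≤ 1) = 0.42008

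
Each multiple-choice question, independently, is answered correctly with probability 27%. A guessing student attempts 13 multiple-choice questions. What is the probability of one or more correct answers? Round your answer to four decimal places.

P(at least one) = 1 − P(none) = 1 − (1 − 0.27)^13
= 1 − 0.016718 = 0.983282

0.9833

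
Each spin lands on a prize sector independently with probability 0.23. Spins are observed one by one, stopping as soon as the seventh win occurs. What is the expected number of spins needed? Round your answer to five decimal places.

30.43478

Y = total spins until the seventh success; negative binomial with r=7, p=0.23.
E[Y] = r / p = 7 / 0.23 = 30.4347826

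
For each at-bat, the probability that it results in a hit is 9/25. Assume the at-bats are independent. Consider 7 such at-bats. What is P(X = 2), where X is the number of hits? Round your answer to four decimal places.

0.2922

X ~ Binomial(n=7, p=0.36).
P(X=2) = C(7,2) · p^2 · (1−p)^5
= 21 · 0.1296 · 0.10737 = 0.292230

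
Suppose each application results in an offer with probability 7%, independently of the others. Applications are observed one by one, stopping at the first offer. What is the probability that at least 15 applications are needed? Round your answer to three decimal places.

Y = number of applications to the first success; geometric, p = 0.07.
P(Y > 14) = P(first 14 all fail) = (1−p)^14 = 0.36204

0.362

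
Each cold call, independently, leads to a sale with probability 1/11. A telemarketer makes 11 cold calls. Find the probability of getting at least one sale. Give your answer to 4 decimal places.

P(at least one) = 1 − P(none) = 1 − (1 − 0.090909)^11
= 1 − 0.350494 = 0.649506

0.6495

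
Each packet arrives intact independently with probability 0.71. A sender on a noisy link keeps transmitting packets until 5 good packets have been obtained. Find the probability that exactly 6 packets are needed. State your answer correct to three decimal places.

0.262

Y = trial on which the fifth success occurs; negative binomial, r=5, p=0.71.
P(Y=6) = C(5,4) · p^5 · (1−p)^1
= 5 · 0.18042 · 0.29 = 0.26161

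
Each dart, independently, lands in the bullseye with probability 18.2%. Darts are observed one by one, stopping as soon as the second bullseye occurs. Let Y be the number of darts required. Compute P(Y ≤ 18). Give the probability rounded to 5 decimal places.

Finishing within 18 darts ⇔ at least 2 successes in the first 18. With X ~ Binomial(18, 0.182), P(Y ≤ 18) = 1 − P(X ≤ 1).
  k=0: C(18,0)·0.182^0·0.818^18 = 0.0268881
  k=1: C(18,1)·0.182^1·0.818^17 = 0.1076837
1 − 0.1345718 = 0.8654282

0.86543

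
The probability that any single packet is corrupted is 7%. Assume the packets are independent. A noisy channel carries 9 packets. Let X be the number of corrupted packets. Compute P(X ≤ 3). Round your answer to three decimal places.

0.998

X ~ Binomial(9, 0.07); P(X ≤ 3) = Σ C(9,k) p^k (1−p)^(9−k) over k:
  k=0: C(9,0)·0.07^0·0.93^9 = 0.52041
  k=1: C(9,1)·0.07^1·0.93^8 = 0.35254
  k=2: C(9,2)·0.07^2·0.93^7 = 0.10614
  k=3: C(9,3)·0.07^3·0.93^6 = 0.01864
Total = 0.99773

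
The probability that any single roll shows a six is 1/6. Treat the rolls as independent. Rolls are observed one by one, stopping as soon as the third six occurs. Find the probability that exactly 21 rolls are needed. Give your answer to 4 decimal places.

0.0330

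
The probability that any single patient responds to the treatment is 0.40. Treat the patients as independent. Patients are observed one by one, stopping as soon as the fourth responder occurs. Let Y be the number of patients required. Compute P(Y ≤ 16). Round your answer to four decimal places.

0.9349

Finishing within 16 patients ⇔ at least 4 successes in the first 16. With X ~ Binomial(16, 0.40), P(Y ≤ 16) = 1 − P(X ≤ 3).
  k=0: C(16,0)·0.40^0·0.60^16 = 0.000282
  k=1: C(16,1)·0.40^1·0.60^15 = 0.003009
  k=2: C(16,2)·0.40^2·0.60^14 = 0.015046
  k=3: C(16,3)·0.40^3·0.60^13 = 0.046810
1 − 0.065147 = 0.934853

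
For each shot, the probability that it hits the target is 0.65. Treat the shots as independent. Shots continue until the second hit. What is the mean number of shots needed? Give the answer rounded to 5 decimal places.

3.07692

Y = total shots until the second success; negative binomial with r=2, p=0.65.
E[Y] = r / p = 2 / 0.65 = 3.0769231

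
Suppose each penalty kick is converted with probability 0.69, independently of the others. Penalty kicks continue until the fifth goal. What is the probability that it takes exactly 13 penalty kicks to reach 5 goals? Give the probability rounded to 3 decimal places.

0.007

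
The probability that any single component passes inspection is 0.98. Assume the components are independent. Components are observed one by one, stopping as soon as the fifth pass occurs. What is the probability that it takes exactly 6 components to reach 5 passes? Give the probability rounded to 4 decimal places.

Y = trial on which the fifth success occurs; negative binomial, r=5, p=0.98.
P(Y=6) = C(5,4) · p^5 · (1−p)^1
= 5 · 0.90392 · 0.02 = 0.090392

0.0904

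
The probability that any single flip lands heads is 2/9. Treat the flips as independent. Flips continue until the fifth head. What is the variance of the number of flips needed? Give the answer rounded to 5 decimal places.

78.75000

Y = total flips until the fifth success; negative binomial with r=5, p=0.222222.
Var(Y) = r(1−p)/p² = 5·0.777778 / 0.222222² = 78.7500000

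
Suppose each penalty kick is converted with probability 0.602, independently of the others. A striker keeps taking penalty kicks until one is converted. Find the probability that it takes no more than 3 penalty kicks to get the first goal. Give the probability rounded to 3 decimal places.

0.937

Y = number of penalty kicks to the first success; geometric, p = 0.602.
P(Y ≤ 3) = 1 − (1−p)^3 = 1 − 0.06304 = 0.93696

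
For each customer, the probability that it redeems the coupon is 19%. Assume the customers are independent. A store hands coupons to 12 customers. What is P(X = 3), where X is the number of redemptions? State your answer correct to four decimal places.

0.2265

X ~ Binomial(n=12, p=0.19).
P(X=3) = C(12,3) · p^3 · (1−p)^9
= 220 · 0.006859 · 0.15009 = 0.226490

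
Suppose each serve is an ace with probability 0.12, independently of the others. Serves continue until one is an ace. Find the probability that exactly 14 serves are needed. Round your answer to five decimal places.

0.02277

Geometric (trials to first success), p = 0.12.
P(Y = 14) = (1−p)^13 · p = 0.18979 · 0.12 = 0.0227749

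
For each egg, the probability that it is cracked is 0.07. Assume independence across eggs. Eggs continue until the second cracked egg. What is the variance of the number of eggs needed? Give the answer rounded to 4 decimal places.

379.5918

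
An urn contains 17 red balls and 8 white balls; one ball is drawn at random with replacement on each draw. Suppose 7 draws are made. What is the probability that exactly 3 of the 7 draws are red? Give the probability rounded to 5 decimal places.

X ~ Binomial(n=7, p=0.68).
P(X=3) = C(7,3) · p^3 · (1−p)^4
= 35 · 0.31443 · 0.010486 = 0.1153970

0.11540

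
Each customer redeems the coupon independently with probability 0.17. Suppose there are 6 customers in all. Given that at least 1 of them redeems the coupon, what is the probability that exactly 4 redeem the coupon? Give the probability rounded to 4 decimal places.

0.0128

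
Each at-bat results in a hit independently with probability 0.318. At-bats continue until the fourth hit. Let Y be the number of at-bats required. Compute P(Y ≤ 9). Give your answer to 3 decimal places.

0.312

Finishing within 9 at-bats ⇔ at least 4 successes in the first 9. With X ~ Binomial(9, 0.318), P(Y ≤ 9) = 1 − P(X ≤ 3).
  k=0: C(9,0)·0.318^0·0.682^9 = 0.03192
  k=1: C(9,1)·0.318^1·0.682^8 = 0.13395
  k=2: C(9,2)·0.318^2·0.682^7 = 0.24983
  k=3: C(9,3)·0.318^3·0.682^6 = 0.27181
1 − 0.68751 = 0.31249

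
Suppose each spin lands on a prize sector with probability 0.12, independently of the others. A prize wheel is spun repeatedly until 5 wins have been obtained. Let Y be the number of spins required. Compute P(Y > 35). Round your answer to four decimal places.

0.5875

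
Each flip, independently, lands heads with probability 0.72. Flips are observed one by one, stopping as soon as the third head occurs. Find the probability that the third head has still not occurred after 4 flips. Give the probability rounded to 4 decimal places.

Needing more than 4 flips ⇔ fewer than 3 successes in the first 4. With X ~ Binomial(4, 0.72), P(Y > 4) = P(X ≤ 2).
  k=0: C(4,0)·0.72^0·0.28^4 = 0.006147
  k=1: C(4,1)·0.72^1·0.28^3 = 0.063222
  k=2: C(4,2)·0.72^2·0.28^2 = 0.243855
P(X ≤ 2) = 0.313224

0.3132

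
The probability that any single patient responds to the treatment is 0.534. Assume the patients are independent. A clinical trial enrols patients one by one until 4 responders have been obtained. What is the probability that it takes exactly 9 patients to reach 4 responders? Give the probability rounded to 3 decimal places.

Y = trial on which the fourth success occurs; negative binomial, r=4, p=0.534.
P(Y=9) = C(8,3) · p^4 · (1−p)^5
= 56 · 0.081314 · 0.021975 = 0.10007

0.100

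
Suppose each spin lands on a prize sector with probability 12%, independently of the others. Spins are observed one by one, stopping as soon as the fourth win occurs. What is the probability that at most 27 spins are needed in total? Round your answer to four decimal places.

0.4096

Finishing within 27 spins ⇔ at least 4 successes in the first 27. With X ~ Binomial(27, 0.12), P(Y ≤ 27) = 1 − P(X ≤ 3).
  k=0: C(27,0)·0.12^0·0.88^27 = 0.031698
  k=1: C(27,1)·0.12^1·0.88^26 = 0.116706
  k=2: C(27,2)·0.12^2·0.88^25 = 0.206889
  k=3: C(27,3)·0.12^3·0.88^24 = 0.235101
1 − 0.590394 = 0.409606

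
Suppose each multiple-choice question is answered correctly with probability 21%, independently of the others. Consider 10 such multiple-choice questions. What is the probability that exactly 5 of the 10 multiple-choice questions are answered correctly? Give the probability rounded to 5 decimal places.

X ~ Binomial(n=10, p=0.21).
P(X=5) = C(10,5) · p^5 · (1−p)^5
= 252 · 0.00040841 · 0.30771 = 0.0316689

0.03167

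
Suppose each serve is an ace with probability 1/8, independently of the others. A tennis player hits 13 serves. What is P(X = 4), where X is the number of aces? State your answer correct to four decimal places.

0.0525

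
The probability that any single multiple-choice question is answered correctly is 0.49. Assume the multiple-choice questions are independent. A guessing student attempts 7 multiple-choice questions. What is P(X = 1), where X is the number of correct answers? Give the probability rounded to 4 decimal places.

0.0604

X ~ Binomial(n=7, p=0.49).
P(X=1) = C(7,1) · p^1 · (1−p)^6
= 7 · 0.49 · 0.017596 = 0.060355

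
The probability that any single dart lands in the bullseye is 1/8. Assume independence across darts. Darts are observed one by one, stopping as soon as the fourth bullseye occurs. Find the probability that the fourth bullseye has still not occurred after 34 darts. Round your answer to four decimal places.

Needing more than 34 darts ⇔ fewer than 4 successes in the first 34. With X ~ Binomial(34, 0.125), P(Y > 34) = P(X ≤ 3).
  k=0: C(34,0)·0.125^0·0.875^34 = 0.010673
  k=1: C(34,1)·0.125^1·0.875^33 = 0.051839
  k=2: C(34,2)·0.125^2·0.875^32 = 0.122191
  k=3: C(34,3)·0.125^3·0.875^31 = 0.186196
P(X ≤ 3) = 0.370899

0.3709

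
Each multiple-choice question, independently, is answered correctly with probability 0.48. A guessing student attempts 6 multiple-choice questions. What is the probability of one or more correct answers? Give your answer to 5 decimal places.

0.98023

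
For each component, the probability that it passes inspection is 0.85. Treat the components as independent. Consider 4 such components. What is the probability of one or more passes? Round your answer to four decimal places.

P(at least one) = 1 − P(none) = 1 − (1 − 0.85)^4
= 1 − 0.000506 = 0.999494

0.9995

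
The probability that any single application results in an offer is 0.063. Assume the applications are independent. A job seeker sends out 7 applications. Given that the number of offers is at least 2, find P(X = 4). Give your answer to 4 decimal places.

X ~ Binomial(7, 0.063). Want P(X=4 | X≥2) = P(X=4) / P(X≥2).
P(X=4) = C(7,4)·0.063^4·0.937^3 = 0.000454
P(X≥2) = 1 − 0.634128 − 0.298453 = 0.067419
Ratio = 0.000454 / 0.067419 = 0.006728

0.0067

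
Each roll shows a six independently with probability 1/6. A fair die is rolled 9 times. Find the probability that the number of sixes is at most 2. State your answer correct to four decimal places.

X ~ Binomial(9, 0.166667); P(X ≤ 2) = Σ C(9,k) p^k (1−p)^(9−k) over k:
  k=0: C(9,0)·0.166667^0·0.833333^9 = 0.193807
  k=1: C(9,1)·0.166667^1·0.833333^8 = 0.348852
  k=2: C(9,2)·0.166667^2·0.833333^7 = 0.279082
Total = 0.821740

0.8217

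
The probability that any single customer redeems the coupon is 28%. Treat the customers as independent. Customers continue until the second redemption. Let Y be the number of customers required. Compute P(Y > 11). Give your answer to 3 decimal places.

0.142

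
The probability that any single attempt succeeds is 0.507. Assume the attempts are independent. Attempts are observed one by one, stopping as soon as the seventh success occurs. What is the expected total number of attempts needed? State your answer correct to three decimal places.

Y = total attempts until the seventh success; negative binomial with r=7, p=0.507.
E[Y] = r / p = 7 / 0.507 = 13.80671

13.807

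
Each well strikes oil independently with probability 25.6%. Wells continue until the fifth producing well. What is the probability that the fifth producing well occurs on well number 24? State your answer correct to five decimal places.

0.03534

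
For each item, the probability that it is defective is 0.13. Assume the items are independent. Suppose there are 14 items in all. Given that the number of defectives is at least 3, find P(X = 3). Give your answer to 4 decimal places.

0.6383

X ~ Binomial(14, 0.13). Want P(X=3 | X≥3) = P(X=3) / P(X≥3).
P(X=3) = C(14,3)·0.13^3·0.87^11 = 0.172840
P(X≥3) = 1 − 0.142321 − 0.297729 − 0.289174 = 0.270776
Ratio = 0.172840 / 0.270776 = 0.638313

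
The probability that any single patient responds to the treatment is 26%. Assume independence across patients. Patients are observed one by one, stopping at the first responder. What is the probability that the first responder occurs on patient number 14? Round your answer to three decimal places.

0.005

Geometric (trials to first success), p = 0.26.
P(Y = 14) = (1−p)^13 · p = 0.019953 · 0.26 = 0.00519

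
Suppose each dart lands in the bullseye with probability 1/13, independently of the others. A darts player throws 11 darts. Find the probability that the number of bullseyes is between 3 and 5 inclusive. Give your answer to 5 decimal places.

0.04696

X ~ Binomial(11, 0.076923); P(3 ≤ X ≤ 5) = Σ C(11,k) p^k (1−p)^(11−k) over k:
  k=3: C(11,3)·0.076923^3·0.923077^8 = 0.0395874
  k=4: C(11,4)·0.076923^4·0.923077^7 = 0.0065979
  k=5: C(11,5)·0.076923^5·0.923077^6 = 0.0007698
Total = 0.0469551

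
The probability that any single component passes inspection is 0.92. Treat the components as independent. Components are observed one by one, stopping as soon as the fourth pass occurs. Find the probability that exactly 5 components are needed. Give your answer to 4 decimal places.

0.2292

Y = trial on which the fourth success occurs; negative binomial, r=4, p=0.92.
P(Y=5) = C(4,3) · p^4 · (1−p)^1
= 4 · 0.71639 · 0.08 = 0.229246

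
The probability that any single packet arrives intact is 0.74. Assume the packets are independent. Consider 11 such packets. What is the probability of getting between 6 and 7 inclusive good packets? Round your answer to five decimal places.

X ~ Binomial(11, 0.74); P(6 ≤ X ≤ 7) = Σ C(11,k) p^k (1−p)^(11−k) over k:
  k=6: C(11,6)·0.74^6·0.26^5 = 0.0901362
  k=7: C(11,7)·0.74^7·0.26^4 = 0.1832438
Total = 0.2733800

0.27338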